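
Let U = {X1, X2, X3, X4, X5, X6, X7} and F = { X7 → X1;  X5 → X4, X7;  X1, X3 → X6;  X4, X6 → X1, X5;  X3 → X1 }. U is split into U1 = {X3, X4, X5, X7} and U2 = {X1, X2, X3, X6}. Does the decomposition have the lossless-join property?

No

Common attributes: U1 ∩ U2 = {X3}.
Closure of {X3}: X3 → X1 applies, adding X1; X1, X3 → X6 applies, adding X6. So (X3)⁺ = {X1, X3, X6}.
The closure contains neither all of U1 = {X3, X4, X5, X7} nor all of U2 = {X1, X2, X3, X6}, so the common attributes are not a superkey of either fragment. The join is lossy.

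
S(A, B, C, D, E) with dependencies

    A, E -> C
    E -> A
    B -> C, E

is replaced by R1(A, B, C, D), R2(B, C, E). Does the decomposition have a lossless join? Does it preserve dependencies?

Lossless test: (B, C)⁺ = {A, B, C, E}, which contains all of one fragment — lossless.
Dependency preservation: the restricted closure of {E} across the fragments never reaches {A}, so E → A cannot be enforced without a join — not preserved.

lossless but not dependency-preserving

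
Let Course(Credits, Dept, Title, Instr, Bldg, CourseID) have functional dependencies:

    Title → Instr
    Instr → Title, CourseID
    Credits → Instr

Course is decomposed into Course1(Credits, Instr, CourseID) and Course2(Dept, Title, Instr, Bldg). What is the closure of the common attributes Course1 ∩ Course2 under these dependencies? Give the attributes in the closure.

Course1 ∩ Course2 = {Instr}.
Instr → Title, CourseID applies, adding Title, CourseID
Closure: {Title, Instr, CourseID}.

Title, Instr, CourseID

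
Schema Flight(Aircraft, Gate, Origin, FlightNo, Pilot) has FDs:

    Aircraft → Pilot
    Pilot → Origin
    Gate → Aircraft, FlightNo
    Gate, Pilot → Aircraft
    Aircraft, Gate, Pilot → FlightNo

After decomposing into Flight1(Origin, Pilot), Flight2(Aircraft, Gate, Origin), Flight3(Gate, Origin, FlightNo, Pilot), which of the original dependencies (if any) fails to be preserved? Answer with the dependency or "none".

Aircraft → Pilot

Check Aircraft → Pilot: no single fragment contains all of {Aircraft, Pilot}, and the restricted closure of {Aircraft} across the fragments never reaches {Pilot}.
Pilot → Origin is preserved.
Gate → Aircraft, FlightNo is preserved.
Gate, Pilot → Aircraft is preserved.
Aircraft, Gate, Pilot → FlightNo is preserved.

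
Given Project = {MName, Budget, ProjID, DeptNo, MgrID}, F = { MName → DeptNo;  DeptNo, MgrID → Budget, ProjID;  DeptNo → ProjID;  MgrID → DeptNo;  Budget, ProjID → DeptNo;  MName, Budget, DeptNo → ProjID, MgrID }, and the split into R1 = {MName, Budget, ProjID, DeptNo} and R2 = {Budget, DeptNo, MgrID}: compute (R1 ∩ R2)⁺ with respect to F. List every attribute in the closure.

R1 ∩ R2 = {Budget, DeptNo}.
DeptNo → ProjID applies, adding ProjID
Closure: {Budget, ProjID, DeptNo}.

Budget, ProjID, DeptNo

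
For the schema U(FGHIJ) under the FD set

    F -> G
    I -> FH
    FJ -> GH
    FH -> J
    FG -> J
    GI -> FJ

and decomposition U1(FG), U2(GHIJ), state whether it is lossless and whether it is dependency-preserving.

Lossless test: (G)⁺ = {G}, which is a superkey of neither fragment — lossy.
Dependency preservation: the restricted closure of {I} across the fragments never reaches {FH}, so I → FH cannot be enforced without a join — not preserved.

lossy and not dependency-preserving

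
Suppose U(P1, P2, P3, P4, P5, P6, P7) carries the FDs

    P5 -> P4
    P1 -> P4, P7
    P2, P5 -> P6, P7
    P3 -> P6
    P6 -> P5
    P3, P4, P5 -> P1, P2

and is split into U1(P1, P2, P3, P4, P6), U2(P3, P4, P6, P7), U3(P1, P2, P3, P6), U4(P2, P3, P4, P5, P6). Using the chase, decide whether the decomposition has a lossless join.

Yes

Chase test. Columns are P1, P2, P3, P4, P5, P6, P7; row i has aⱼ where attribute j ∈ Ui, else bᵢⱼ.
Initial tableau (one row per fragment):
  row 1: a1 a2 a3 a4 b15 a6 b17
  row 2: b21 b22 a3 a4 b25 a6 a7
  row 3: a1 a2 a3 b34 b35 a6 b37
  row 4: b41 a2 a3 a4 a5 a6 b47
Rows 1 and 3 agree on P1; apply P1→P4, P7 and equate their P4, P7 entries.
Rows 1 and 2 agree on P6; apply P6→P5 and equate their P5 entries.
Rows 1 and 3 agree on P6; apply P6→P5 and equate their P5 entries.
Rows 1 and 4 agree on P6; apply P6→P5 and equate their P5 entries.
Rows 1 and 2 agree on P3, P4, P5; apply P3, P4, P5→P1, P2 and equate their P1, P2 entries.
Rows 1 and 4 agree on P3, P4, P5; apply P3, P4, P5→P1, P2 and equate their P1, P2 entries.
Rows 1 and 2 agree on P1; apply P1→P4, P7 and equate their P4, P7 entries.
Rows 1 and 4 agree on P1; apply P1→P4, P7 and equate their P4, P7 entries.
Row 1 is now all distinguished symbols — the join is lossless.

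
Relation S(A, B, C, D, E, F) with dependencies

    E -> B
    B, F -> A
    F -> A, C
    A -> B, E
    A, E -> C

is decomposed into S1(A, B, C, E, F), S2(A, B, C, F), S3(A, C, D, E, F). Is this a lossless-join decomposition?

Chase test. Columns are A, B, C, D, E, F; row i has aⱼ where attribute j ∈ Si, else bᵢⱼ.
Initial tableau (one row per fragment):
  row 1: a1 a2 a3 b14 a5 a6
  row 2: a1 a2 a3 b24 b25 a6
  row 3: a1 b32 a3 a4 a5 a6
Rows 1 and 3 agree on E; apply E→B and equate their B entries.
Rows 1 and 2 agree on A; apply A→B, E and equate their B, E entries.
Row 3 is now all distinguished symbols — the join is lossless.

Yes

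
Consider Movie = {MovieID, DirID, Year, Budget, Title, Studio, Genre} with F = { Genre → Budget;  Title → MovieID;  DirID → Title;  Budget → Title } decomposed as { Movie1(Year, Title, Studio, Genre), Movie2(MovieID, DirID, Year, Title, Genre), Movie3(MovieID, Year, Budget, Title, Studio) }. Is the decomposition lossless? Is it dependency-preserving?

lossy and not dependency-preserving

Lossless test (chase): Rows 1 and 2 agree on Genre; apply Genre→Budget and equate their Budget entries. Rows 1 and 2 agree on Title; apply Title→MovieID and equate their MovieID entries. No row becomes fully distinguished — the join is lossy.
Dependency preservation: the restricted closure of {Genre} across the fragments never reaches {Budget}, so Genre → Budget cannot be enforced without a join — not preserved.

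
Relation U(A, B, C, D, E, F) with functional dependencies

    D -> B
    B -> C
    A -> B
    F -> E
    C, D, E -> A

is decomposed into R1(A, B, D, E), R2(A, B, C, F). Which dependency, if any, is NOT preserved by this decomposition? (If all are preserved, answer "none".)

Check F → E: no single fragment contains all of {E, F}, and the restricted closure of {F} across the fragments never reaches {E}.
D → B is preserved.
B → C is preserved.
A → B is preserved.
C, D, E → A is preserved.

F -> E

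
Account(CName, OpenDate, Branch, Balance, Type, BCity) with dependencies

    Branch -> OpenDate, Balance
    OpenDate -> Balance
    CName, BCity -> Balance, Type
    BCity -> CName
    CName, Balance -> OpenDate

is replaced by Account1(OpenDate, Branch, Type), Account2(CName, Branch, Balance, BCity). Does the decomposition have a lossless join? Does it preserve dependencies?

Lossless test: (Branch)⁺ = {OpenDate, Branch, Balance}, which is a superkey of neither fragment — lossy.
Dependency preservation: the restricted closure of {OpenDate} across the fragments never reaches {Balance}, so OpenDate → Balance cannot be enforced without a join — not preserved.

lossy and not dependency-preserving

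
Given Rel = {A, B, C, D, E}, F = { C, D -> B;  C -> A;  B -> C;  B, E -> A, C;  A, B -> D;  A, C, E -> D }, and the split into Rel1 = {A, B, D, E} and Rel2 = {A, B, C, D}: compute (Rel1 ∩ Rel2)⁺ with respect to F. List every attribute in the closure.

Rel1 ∩ Rel2 = {A, B, D}.
B → C applies, adding C
Closure: {A, B, C, D}.

A, B, C, D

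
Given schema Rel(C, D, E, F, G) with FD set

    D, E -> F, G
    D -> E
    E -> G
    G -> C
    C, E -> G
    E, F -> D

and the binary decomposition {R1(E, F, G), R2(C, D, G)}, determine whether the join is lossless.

No

Common attributes: R1 ∩ R2 = {G}.
Closure of {G}: G → C applies, adding C. So (G)⁺ = {C, G}.
The closure contains neither all of R1 = {E, F, G} nor all of R2 = {C, D, G}, so the common attributes are not a superkey of either fragment. The join is lossy.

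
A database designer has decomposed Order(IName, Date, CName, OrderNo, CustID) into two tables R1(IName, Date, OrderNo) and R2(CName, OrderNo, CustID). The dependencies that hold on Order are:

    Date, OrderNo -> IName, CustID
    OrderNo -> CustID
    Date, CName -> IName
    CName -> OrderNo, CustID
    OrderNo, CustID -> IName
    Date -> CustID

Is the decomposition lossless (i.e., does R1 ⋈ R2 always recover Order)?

No

Common attributes: R1 ∩ R2 = {OrderNo}.
Closure of {OrderNo}: OrderNo → CustID applies, adding CustID; OrderNo, CustID → IName applies, adding IName. So (OrderNo)⁺ = {IName, OrderNo, CustID}.
The closure contains neither all of R1 = {IName, Date, OrderNo} nor all of R2 = {CName, OrderNo, CustID}, so the common attributes are not a superkey of either fragment. The join is lossy.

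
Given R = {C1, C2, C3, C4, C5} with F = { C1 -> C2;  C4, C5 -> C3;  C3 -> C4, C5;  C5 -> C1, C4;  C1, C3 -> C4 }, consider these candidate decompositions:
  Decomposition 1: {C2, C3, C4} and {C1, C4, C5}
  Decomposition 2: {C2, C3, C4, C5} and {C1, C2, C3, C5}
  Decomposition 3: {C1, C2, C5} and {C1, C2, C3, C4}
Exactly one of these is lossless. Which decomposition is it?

Decomposition 2

Decomposition 1: common = {C4}, closure = {C4} → lossy.
Decomposition 2: common = {C2, C3, C5}, closure = {C1, C2, C3, C4, C5} → lossless.
Decomposition 3: common = {C1, C2}, closure = {C1, C2} → lossy.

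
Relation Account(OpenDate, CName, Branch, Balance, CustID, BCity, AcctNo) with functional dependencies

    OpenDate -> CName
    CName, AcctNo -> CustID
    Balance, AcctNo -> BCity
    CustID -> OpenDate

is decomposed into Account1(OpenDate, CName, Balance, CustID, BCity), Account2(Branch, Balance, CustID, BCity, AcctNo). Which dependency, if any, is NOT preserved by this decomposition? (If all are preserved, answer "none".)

Check CName, AcctNo → CustID: no single fragment contains all of {CName, CustID, AcctNo}, and the restricted closure of {CName, AcctNo} across the fragments never reaches {CustID}.
OpenDate → CName is preserved.
Balance, AcctNo → BCity is preserved.
CustID → OpenDate is preserved.

CName, AcctNo -> CustID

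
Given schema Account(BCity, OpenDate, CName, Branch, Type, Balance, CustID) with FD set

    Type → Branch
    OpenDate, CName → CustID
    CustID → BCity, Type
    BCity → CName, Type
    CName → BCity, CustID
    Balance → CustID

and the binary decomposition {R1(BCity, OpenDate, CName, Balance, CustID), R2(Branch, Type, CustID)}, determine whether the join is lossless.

Common attributes: R1 ∩ R2 = {CustID}.
Closure of {CustID}: CustID → BCity, Type applies, adding BCity, Type; BCity → CName, Type applies, adding CName; Type → Branch applies, adding Branch. So (CustID)⁺ = {BCity, CName, Branch, Type, CustID}.
This closure contains every attribute of R2, so R1 ∩ R2 → R2. The join is lossless.

Yes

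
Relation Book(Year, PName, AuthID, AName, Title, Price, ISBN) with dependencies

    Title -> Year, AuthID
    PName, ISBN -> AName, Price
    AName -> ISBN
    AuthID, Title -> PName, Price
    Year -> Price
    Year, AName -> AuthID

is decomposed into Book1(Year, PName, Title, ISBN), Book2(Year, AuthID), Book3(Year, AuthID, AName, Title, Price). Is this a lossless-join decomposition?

Chase test. Columns are Year, PName, AuthID, AName, Title, Price, ISBN; row i has aⱼ where attribute j ∈ Booki, else bᵢⱼ.
Initial tableau (one row per fragment):
  row 1: a1 a2 b13 b14 a5 b16 a7
  row 2: a1 b22 a3 b24 b25 b26 b27
  row 3: a1 b32 a3 a4 a5 a6 b37
Rows 1 and 3 agree on Title; apply Title→Year, AuthID and equate their Year, AuthID entries.
Rows 1 and 3 agree on AuthID, Title; apply AuthID, Title→PName, Price and equate their PName, Price entries.
Rows 1 and 2 agree on Year; apply Year→Price and equate their Price entries.
No row becomes fully distinguished — the join is lossy.

No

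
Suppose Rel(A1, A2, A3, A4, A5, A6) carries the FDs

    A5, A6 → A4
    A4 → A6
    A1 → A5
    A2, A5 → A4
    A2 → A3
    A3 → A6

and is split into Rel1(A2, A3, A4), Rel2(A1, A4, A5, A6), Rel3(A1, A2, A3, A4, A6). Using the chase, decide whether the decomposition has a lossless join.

Yes

Chase test. Columns are A1, A2, A3, A4, A5, A6; row i has aⱼ where attribute j ∈ Reli, else bᵢⱼ.
Initial tableau (one row per fragment):
  row 1: b11 a2 a3 a4 b15 b16
  row 2: a1 b22 b23 a4 a5 a6
  row 3: a1 a2 a3 a4 b35 a6
Rows 1 and 2 agree on A4; apply A4→A6 and equate their A6 entries.
Rows 2 and 3 agree on A1; apply A1→A5 and equate their A5 entries.
Row 3 is now all distinguished symbols — the join is lossless.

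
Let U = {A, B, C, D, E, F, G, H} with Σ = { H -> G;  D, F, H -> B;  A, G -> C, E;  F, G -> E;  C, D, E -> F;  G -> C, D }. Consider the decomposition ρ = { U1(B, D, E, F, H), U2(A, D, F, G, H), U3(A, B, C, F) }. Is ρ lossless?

No

Chase test. Columns are A, B, C, D, E, F, G, H; row i has aⱼ where attribute j ∈ Ui, else bᵢⱼ.
Initial tableau (one row per fragment):
  row 1: b11 a2 b13 a4 a5 a6 b17 a8
  row 2: a1 b22 b23 a4 b25 a6 a7 a8
  row 3: a1 a2 a3 b34 b35 a6 b37 b38
Rows 1 and 2 agree on H; apply H→G and equate their G entries.
Rows 1 and 2 agree on D, F, H; apply D, F, H→B and equate their B entries.
Rows 1 and 2 agree on F, G; apply F, G→E and equate their E entries.
Rows 1 and 2 agree on G; apply G→C, D and equate their C, D entries.
No row becomes fully distinguished — the join is lossy.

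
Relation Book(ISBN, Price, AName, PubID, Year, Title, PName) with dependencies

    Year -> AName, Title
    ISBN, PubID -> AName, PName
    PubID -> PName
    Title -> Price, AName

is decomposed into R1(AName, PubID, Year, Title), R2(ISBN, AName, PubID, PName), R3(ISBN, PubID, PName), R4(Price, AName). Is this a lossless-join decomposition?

Chase test. Columns are ISBN, Price, AName, PubID, Year, Title, PName; row i has aⱼ where attribute j ∈ Ri, else bᵢⱼ.
Initial tableau (one row per fragment):
  row 1: b11 b12 a3 a4 a5 a6 b17
  row 2: a1 b22 a3 a4 b25 b26 a7
  row 3: a1 b32 b33 a4 b35 b36 a7
  row 4: b41 a2 a3 b44 b45 b46 b47
Rows 2 and 3 agree on ISBN, PubID; apply ISBN, PubID→AName, PName and equate their AName, PName entries.
Rows 1 and 2 agree on PubID; apply PubID→PName and equate their PName entries.
No row becomes fully distinguished — the join is lossy.

No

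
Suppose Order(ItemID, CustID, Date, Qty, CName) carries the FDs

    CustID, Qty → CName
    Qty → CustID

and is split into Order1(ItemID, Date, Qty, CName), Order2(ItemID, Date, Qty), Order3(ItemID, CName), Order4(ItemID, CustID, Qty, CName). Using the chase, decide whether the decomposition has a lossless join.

Chase test. Columns are ItemID, CustID, Date, Qty, CName; row i has aⱼ where attribute j ∈ Orderi, else bᵢⱼ.
Initial tableau (one row per fragment):
  row 1: a1 b12 a3 a4 a5
  row 2: a1 b22 a3 a4 b25
  row 3: a1 b32 b33 b34 a5
  row 4: a1 a2 b43 a4 a5
Rows 1 and 2 agree on Qty; apply Qty→CustID and equate their CustID entries.
Rows 1 and 4 agree on Qty; apply Qty→CustID and equate their CustID entries.
Rows 1 and 2 agree on CustID, Qty; apply CustID, Qty→CName and equate their CName entries.
Row 1 is now all distinguished symbols — the join is lossless.

Yes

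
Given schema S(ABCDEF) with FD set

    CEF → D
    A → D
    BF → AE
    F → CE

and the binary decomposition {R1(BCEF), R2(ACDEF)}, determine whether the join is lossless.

No

Common attributes: R1 ∩ R2 = {CEF}.
Closure of {CEF}: CEF → D applies, adding D. So (CEF)⁺ = {CDEF}.
The closure contains neither all of R1 = {BCEF} nor all of R2 = {ACDEF}, so the common attributes are not a superkey of either fragment. The join is lossy.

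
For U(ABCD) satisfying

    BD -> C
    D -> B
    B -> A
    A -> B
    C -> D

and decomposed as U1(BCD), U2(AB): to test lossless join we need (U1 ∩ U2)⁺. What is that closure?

AB

U1 ∩ U2 = {B}.
B → A applies, adding A
Closure: {AB}.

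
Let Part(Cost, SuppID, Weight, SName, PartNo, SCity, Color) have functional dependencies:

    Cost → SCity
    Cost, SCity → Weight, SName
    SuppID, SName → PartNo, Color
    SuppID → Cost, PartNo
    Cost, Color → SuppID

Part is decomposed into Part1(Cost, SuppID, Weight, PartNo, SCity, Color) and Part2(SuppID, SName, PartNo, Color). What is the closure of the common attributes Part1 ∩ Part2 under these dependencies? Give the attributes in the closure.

Cost, SuppID, Weight, SName, PartNo, SCity, Color

Part1 ∩ Part2 = {SuppID, PartNo, Color}.
SuppID → Cost, PartNo applies, adding Cost
Cost → SCity applies, adding SCity
Cost, SCity → Weight, SName applies, adding Weight, SName
Closure: {Cost, SuppID, Weight, SName, PartNo, SCity, Color}.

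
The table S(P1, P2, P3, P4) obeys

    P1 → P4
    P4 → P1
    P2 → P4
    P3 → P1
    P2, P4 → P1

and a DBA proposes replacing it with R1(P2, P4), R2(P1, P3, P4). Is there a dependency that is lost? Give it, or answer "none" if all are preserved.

none

P1 → P4 lies within R2.
P4 → P1 lies within R2.
P2 → P4 lies within R1.
P3 → P1 lies within R2.
P2, P4 → P1: restricted closure across fragments reaches P1.
Every dependency is enforceable on the fragments, so the decomposition is dependency-preserving.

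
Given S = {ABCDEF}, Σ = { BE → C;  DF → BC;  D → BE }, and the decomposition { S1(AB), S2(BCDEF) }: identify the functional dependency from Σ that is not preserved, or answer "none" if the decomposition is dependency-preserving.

none

BE → C lies within S2.
DF → BC lies within S2.
D → BE lies within S2.
Every dependency is enforceable on the fragments, so the decomposition is dependency-preserving.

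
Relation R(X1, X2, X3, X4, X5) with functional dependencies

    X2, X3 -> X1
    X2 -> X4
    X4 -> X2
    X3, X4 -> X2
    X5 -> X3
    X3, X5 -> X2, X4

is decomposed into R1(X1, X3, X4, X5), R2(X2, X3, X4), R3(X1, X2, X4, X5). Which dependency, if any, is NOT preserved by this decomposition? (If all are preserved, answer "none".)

none

X2, X3 → X1: restricted closure across fragments reaches X1.
X2 → X4 lies within R2.
X4 → X2 lies within R2.
X3, X4 → X2 lies within R2.
X5 → X3 lies within R1.
X3, X5 → X2, X4: restricted closure across fragments reaches X2, X4.
Every dependency is enforceable on the fragments, so the decomposition is dependency-preserving.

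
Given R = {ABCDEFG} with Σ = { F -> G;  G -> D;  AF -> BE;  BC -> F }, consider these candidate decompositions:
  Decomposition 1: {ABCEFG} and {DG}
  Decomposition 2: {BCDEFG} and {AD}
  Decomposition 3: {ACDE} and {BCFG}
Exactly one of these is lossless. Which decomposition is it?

Decomposition 1

Decomposition 1: common = {G}, closure = {DG} → lossless.
Decomposition 2: common = {D}, closure = {D} → lossy.
Decomposition 3: common = {C}, closure = {C} → lossy.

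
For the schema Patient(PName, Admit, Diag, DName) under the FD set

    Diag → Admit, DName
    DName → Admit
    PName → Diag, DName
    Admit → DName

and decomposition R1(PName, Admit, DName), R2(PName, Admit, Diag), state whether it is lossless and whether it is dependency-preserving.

Lossless test: (PName, Admit)⁺ = {PName, Admit, Diag, DName}, which contains all of one fragment — lossless.
Dependency preservation: Diag → Admit, DName; PName → Diag, DName are not contained in any single fragment, but the restricted closure of each left-hand side across the fragments still reaches the right-hand side; the remaining FDs each lie inside some fragment. All dependencies are preserved.

lossless and dependency-preserving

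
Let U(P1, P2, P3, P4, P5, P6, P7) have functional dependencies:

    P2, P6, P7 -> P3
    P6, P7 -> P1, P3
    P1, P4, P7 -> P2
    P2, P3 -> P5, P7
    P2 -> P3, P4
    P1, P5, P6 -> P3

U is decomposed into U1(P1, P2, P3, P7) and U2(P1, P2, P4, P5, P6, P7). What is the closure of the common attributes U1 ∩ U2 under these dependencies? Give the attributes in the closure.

P1, P2, P3, P4, P5, P7

U1 ∩ U2 = {P1, P2, P7}.
P2 → P3, P4 applies, adding P3, P4
P2, P3 → P5, P7 applies, adding P5
Closure: {P1, P2, P3, P4, P5, P7}.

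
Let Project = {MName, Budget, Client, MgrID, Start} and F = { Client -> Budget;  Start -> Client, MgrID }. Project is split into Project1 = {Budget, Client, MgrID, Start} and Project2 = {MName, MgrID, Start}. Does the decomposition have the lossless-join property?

Yes

Common attributes: Project1 ∩ Project2 = {MgrID, Start}.
Closure of {MgrID, Start}: Start → Client, MgrID applies, adding Client; Client → Budget applies, adding Budget. So (MgrID, Start)⁺ = {Budget, Client, MgrID, Start}.
This closure contains every attribute of Project1, so Project1 ∩ Project2 → Project1. The join is lossless.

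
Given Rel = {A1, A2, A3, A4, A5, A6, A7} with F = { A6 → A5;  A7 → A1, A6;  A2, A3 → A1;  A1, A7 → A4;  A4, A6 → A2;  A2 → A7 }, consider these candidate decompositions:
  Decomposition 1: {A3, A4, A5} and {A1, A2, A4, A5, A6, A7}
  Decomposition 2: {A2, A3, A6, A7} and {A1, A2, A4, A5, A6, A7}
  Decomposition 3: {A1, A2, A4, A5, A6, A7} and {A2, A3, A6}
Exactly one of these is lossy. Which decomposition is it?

Decomposition 1

Decomposition 1: common = {A4, A5}, closure = {A4, A5} → lossy.
Decomposition 2: common = {A2, A6, A7}, closure = {A1, A2, A4, A5, A6, A7} → lossless.
Decomposition 3: common = {A2, A6}, closure = {A1, A2, A4, A5, A6, A7} → lossless.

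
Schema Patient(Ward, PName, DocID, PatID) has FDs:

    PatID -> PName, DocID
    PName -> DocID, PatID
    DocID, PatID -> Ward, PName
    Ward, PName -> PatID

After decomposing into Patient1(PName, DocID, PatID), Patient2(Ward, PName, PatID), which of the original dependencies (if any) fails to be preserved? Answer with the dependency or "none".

PatID → PName, DocID lies within Patient1.
PName → DocID, PatID lies within Patient1.
DocID, PatID → Ward, PName: restricted closure across fragments reaches Ward, PName.
Ward, PName → PatID lies within Patient2.
Every dependency is enforceable on the fragments, so the decomposition is dependency-preserving.

none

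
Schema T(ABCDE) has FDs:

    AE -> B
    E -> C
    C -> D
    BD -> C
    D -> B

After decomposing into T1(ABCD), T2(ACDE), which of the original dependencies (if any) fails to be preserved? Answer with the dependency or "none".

AE → B: restricted closure across fragments reaches B.
E → C lies within T2.
C → D lies within T1.
BD → C lies within T1.
D → B lies within T1.
Every dependency is enforceable on the fragments, so the decomposition is dependency-preserving.

none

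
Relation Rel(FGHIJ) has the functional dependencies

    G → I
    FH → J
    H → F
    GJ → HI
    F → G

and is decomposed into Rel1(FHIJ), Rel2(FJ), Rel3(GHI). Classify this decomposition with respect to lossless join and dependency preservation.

Lossless test (chase): Rows 1 and 3 agree on H; apply H→F and equate their F entries. Rows 1 and 2 agree on F; apply F→G and equate their G entries. Rows 1 and 3 agree on F; apply F→G and equate their G entries. Rows 1 and 2 agree on G; apply G→I and equate their I entries. Rows 1 and 3 agree on FH; apply FH→J and equate their J entries. Rows 1 and 2 agree on GJ; apply GJ→HI and equate their HI entries. Row 1 is now all distinguished symbols — the join is lossless.
Dependency preservation: the restricted closure of {GJ} across the fragments never reaches {HI}, so GJ → HI cannot be enforced without a join — not preserved.

lossless but not dependency-preserving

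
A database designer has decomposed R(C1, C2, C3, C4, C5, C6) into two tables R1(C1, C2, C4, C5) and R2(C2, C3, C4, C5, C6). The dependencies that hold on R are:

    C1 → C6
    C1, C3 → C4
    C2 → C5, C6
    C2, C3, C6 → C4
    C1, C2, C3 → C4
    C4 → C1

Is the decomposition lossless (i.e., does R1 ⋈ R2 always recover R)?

Yes

Common attributes: R1 ∩ R2 = {C2, C4, C5}.
Closure of {C2, C4, C5}: C2 → C5, C6 applies, adding C6; C4 → C1 applies, adding C1. So (C2, C4, C5)⁺ = {C1, C2, C4, C5, C6}.
This closure contains every attribute of R1, so R1 ∩ R2 → R1. The join is lossless.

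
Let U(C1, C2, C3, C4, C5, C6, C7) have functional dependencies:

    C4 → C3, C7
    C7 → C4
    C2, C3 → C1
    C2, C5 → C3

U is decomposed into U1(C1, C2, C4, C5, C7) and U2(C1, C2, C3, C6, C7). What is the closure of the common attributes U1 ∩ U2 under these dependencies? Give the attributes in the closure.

C1, C2, C3, C4, C7

U1 ∩ U2 = {C1, C2, C7}.
C7 → C4 applies, adding C4
C4 → C3, C7 applies, adding C3
Closure: {C1, C2, C3, C4, C7}.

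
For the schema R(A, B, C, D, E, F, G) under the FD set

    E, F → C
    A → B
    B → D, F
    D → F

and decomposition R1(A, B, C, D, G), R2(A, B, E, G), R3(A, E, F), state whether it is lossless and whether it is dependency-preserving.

Lossless test (chase): Rows 1 and 3 agree on A; apply A→B and equate their B entries. Rows 1 and 2 agree on B; apply B→D, F and equate their D, F entries. Rows 1 and 3 agree on B; apply B→D, F and equate their D, F entries. Rows 2 and 3 agree on E, F; apply E, F→C and equate their C entries. No row becomes fully distinguished — the join is lossy.
Dependency preservation: the restricted closure of {E, F} across the fragments never reaches {C}, so E, F → C cannot be enforced without a join — not preserved.

lossy and not dependency-preserving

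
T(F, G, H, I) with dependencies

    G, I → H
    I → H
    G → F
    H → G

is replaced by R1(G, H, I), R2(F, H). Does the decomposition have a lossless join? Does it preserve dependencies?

Lossless test: (H)⁺ = {F, G, H}, which contains all of one fragment — lossless.
Dependency preservation: the restricted closure of {G} across the fragments never reaches {F}, so G → F cannot be enforced without a join — not preserved.

lossless but not dependency-preserving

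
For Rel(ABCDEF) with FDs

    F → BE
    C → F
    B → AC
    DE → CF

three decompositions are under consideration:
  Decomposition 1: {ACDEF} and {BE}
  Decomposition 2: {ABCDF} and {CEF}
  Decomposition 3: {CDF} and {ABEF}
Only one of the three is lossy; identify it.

Decomposition 1: common = {E}, closure = {E} → lossy.
Decomposition 2: common = {CF}, closure = {ABCEF} → lossless.
Decomposition 3: common = {F}, closure = {ABCEF} → lossless.

Decomposition 1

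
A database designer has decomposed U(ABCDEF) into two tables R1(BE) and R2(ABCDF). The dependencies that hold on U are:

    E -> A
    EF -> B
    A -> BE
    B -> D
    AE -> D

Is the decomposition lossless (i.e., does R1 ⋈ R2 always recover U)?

Common attributes: R1 ∩ R2 = {B}.
Closure of {B}: B → D applies, adding D. So (B)⁺ = {BD}.
The closure contains neither all of R1 = {BE} nor all of R2 = {ABCDF}, so the common attributes are not a superkey of either fragment. The join is lossy.

No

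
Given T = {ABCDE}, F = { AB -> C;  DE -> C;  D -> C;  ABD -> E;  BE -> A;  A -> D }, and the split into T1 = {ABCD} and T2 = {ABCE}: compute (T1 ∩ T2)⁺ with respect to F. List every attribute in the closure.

T1 ∩ T2 = {ABC}.
A → D applies, adding D
ABD → E applies, adding E
Closure: {ABCDE}.

ABCDE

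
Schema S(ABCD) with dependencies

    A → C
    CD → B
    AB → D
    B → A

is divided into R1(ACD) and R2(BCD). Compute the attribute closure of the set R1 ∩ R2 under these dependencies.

ABCD

R1 ∩ R2 = {CD}.
CD → B applies, adding B
B → A applies, adding A
Closure: {ABCD}.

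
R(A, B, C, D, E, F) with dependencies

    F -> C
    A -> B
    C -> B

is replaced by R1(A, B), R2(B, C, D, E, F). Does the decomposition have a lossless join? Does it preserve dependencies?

lossy but dependency-preserving

Lossless test: (B)⁺ = {B}, which is a superkey of neither fragment — lossy.
Dependency preservation: every FD's attributes lie within a single fragment, so each can be enforced locally — preserved.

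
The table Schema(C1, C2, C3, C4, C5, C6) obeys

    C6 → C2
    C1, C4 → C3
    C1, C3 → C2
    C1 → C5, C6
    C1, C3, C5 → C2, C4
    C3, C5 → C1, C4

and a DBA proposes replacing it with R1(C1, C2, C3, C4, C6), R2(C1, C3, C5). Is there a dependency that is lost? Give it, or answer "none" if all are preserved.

C6 → C2 lies within R1.
C1, C4 → C3 lies within R1.
C1, C3 → C2 lies within R1.
C1 → C5, C6: restricted closure across fragments reaches C5, C6.
C1, C3, C5 → C2, C4: restricted closure across fragments reaches C2, C4.
C3, C5 → C1, C4: restricted closure across fragments reaches C1, C4.
Every dependency is enforceable on the fragments, so the decomposition is dependency-preserving.

none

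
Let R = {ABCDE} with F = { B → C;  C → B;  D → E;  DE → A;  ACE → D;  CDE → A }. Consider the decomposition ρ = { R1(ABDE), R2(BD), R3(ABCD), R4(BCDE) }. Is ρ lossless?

Yes

Chase test. Columns are ABCDE; row i has aⱼ where attribute j ∈ Ri, else bᵢⱼ.
Initial tableau (one row per fragment):
  row 1: a1 a2 b13 a4 a5
  row 2: b21 a2 b23 a4 b25
  row 3: a1 a2 a3 a4 b35
  row 4: b41 a2 a3 a4 a5
Rows 1 and 2 agree on B; apply B→C and equate their C entries.
Rows 1 and 3 agree on B; apply B→C and equate their C entries.
Rows 1 and 2 agree on D; apply D→E and equate their E entries.
Rows 1 and 3 agree on D; apply D→E and equate their E entries.
Rows 1 and 2 agree on DE; apply DE→A and equate their A entries.
Rows 1 and 4 agree on DE; apply DE→A and equate their A entries.
Row 1 is now all distinguished symbols — the join is lossless.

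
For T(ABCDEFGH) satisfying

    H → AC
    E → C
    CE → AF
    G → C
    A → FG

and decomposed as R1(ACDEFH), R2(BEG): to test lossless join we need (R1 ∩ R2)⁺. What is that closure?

ACEFG

R1 ∩ R2 = {E}.
E → C applies, adding C
CE → AF applies, adding AF
A → FG applies, adding G
Closure: {ACEFG}.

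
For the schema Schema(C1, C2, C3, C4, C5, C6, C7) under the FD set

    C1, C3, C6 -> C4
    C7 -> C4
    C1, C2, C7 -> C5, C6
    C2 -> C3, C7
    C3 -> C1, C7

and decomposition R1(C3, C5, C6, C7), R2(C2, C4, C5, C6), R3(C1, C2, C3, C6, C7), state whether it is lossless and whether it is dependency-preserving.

Lossless test (chase): Rows 1 and 3 agree on C7; apply C7→C4 and equate their C4 entries. Rows 2 and 3 agree on C2; apply C2→C3, C7 and equate their C3, C7 entries. Rows 1 and 2 agree on C3; apply C3→C1, C7 and equate their C1, C7 entries. Rows 1 and 3 agree on C3; apply C3→C1, C7 and equate their C1, C7 entries. Rows 1 and 2 agree on C1, C3, C6; apply C1, C3, C6→C4 and equate their C4 entries. Rows 2 and 3 agree on C1, C2, C7; apply C1, C2, C7→C5, C6 and equate their C5, C6 entries. Row 2 is now all distinguished symbols — the join is lossless.
Dependency preservation: the restricted closure of {C1, C3, C6} across the fragments never reaches {C4}, so C1, C3, C6 → C4 cannot be enforced without a join — not preserved.

lossless but not dependency-preserving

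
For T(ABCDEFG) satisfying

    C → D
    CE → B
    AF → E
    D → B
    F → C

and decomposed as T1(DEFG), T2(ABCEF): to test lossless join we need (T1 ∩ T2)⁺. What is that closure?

BCDEF

T1 ∩ T2 = {EF}.
F → C applies, adding C
C → D applies, adding D
CE → B applies, adding B
Closure: {BCDEF}.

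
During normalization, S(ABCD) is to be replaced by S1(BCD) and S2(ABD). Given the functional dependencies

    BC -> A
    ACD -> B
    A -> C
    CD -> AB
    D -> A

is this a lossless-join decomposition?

Yes

Common attributes: S1 ∩ S2 = {BD}.
Closure of {BD}: D → A applies, adding A; A → C applies, adding C. So (BD)⁺ = {ABCD}.
This closure contains every attribute of S1, so S1 ∩ S2 → S1. The join is lossless.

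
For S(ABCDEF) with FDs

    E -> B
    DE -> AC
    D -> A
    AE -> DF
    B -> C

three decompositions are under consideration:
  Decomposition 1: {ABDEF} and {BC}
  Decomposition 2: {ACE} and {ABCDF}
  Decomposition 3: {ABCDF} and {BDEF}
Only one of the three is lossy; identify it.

Decomposition 2

Decomposition 1: common = {B}, closure = {BC} → lossless.
Decomposition 2: common = {AC}, closure = {AC} → lossy.
Decomposition 3: common = {BDF}, closure = {ABCDF} → lossless.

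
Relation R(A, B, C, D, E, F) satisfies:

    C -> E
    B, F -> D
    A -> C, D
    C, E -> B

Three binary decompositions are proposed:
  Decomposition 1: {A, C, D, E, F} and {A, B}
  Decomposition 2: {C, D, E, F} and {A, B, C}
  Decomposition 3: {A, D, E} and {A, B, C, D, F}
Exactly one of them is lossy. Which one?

Decomposition 1: common = {A}, closure = {A, B, C, D, E} → lossless.
Decomposition 2: common = {C}, closure = {B, C, E} → lossy.
Decomposition 3: common = {A, D}, closure = {A, B, C, D, E} → lossless.

Decomposition 2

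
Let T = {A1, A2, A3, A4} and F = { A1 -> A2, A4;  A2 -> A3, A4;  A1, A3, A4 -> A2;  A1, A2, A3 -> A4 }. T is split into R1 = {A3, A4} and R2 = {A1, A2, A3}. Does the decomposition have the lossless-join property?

Common attributes: R1 ∩ R2 = {A3}.
No dependency enlarges {A3}, so (A3)⁺ = {A3}.
The closure contains neither all of R1 = {A3, A4} nor all of R2 = {A1, A2, A3}, so the common attributes are not a superkey of either fragment. The join is lossy.

No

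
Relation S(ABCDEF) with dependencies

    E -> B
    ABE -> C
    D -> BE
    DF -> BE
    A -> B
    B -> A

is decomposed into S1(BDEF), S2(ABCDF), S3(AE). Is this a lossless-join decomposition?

Yes

Chase test. Columns are ABCDEF; row i has aⱼ where attribute j ∈ Si, else bᵢⱼ.
Initial tableau (one row per fragment):
  row 1: b11 a2 b13 a4 a5 a6
  row 2: a1 a2 a3 a4 b25 a6
  row 3: a1 b32 b33 b34 a5 b36
Rows 1 and 3 agree on E; apply E→B and equate their B entries.
Rows 1 and 2 agree on D; apply D→BE and equate their BE entries.
Rows 1 and 2 agree on B; apply B→A and equate their A entries.
Rows 1 and 2 agree on ABE; apply ABE→C and equate their C entries.
Rows 1 and 3 agree on ABE; apply ABE→C and equate their C entries.
Row 1 is now all distinguished symbols — the join is lossless.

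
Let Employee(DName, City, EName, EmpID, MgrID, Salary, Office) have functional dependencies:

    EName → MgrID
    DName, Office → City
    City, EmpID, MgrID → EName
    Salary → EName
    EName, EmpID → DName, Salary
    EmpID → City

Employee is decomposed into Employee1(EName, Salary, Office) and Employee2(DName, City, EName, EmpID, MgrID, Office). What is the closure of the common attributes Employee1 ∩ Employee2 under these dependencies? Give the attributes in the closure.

EName, MgrID, Office

Employee1 ∩ Employee2 = {EName, Office}.
EName → MgrID applies, adding MgrID
Closure: {EName, MgrID, Office}.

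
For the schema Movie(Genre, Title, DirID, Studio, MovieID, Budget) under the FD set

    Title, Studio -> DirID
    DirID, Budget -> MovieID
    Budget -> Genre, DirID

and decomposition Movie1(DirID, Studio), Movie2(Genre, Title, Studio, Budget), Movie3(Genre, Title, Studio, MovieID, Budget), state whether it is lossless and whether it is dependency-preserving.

lossy and not dependency-preserving

Lossless test (chase): Rows 2 and 3 agree on Title, Studio; apply Title, Studio→DirID and equate their DirID entries. Rows 2 and 3 agree on DirID, Budget; apply DirID, Budget→MovieID and equate their MovieID entries. No row becomes fully distinguished — the join is lossy.
Dependency preservation: the restricted closure of {Title, Studio} across the fragments never reaches {DirID}, so Title, Studio → DirID cannot be enforced without a join — not preserved.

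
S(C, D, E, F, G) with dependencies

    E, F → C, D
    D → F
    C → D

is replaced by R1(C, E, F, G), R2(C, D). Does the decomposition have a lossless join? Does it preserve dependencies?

lossless but not dependency-preserving

Lossless test: (C)⁺ = {C, D, F}, which contains all of one fragment — lossless.
Dependency preservation: the restricted closure of {D} across the fragments never reaches {F}, so D → F cannot be enforced without a join — not preserved.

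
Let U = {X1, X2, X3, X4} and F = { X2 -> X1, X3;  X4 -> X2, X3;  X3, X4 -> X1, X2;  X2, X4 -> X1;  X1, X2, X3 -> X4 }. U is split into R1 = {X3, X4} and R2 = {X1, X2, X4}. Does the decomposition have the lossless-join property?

Yes

Common attributes: R1 ∩ R2 = {X4}.
Closure of {X4}: X4 → X2, X3 applies, adding X2, X3; X3, X4 → X1, X2 applies, adding X1. So (X4)⁺ = {X1, X2, X3, X4}.
This closure contains every attribute of R1, so R1 ∩ R2 → R1. The join is lossless.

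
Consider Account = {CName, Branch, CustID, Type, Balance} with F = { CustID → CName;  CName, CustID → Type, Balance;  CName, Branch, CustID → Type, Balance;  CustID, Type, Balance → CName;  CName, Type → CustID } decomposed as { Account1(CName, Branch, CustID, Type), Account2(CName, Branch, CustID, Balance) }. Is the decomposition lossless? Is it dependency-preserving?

Lossless test: (CName, Branch, CustID)⁺ = {CName, Branch, CustID, Type, Balance}, which contains all of one fragment — lossless.
Dependency preservation: CName, CustID → Type, Balance; CName, Branch, CustID → Type, Balance; CustID, Type, Balance → CName are not contained in any single fragment, but the restricted closure of each left-hand side across the fragments still reaches the right-hand side; the remaining FDs each lie inside some fragment. All dependencies are preserved.

lossless and dependency-preserving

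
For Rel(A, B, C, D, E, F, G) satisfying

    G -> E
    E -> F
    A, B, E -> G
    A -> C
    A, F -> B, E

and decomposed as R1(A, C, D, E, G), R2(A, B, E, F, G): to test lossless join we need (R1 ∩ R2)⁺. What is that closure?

R1 ∩ R2 = {A, E, G}.
E → F applies, adding F
A → C applies, adding C
A, F → B, E applies, adding B
Closure: {A, B, C, E, F, G}.

A, B, C, E, F, G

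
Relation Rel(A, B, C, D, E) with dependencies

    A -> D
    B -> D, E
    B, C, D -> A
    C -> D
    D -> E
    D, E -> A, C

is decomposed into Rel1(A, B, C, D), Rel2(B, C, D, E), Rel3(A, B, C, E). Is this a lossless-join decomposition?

Yes

Chase test. Columns are A, B, C, D, E; row i has aⱼ where attribute j ∈ Reli, else bᵢⱼ.
Initial tableau (one row per fragment):
  row 1: a1 a2 a3 a4 b15
  row 2: b21 a2 a3 a4 a5
  row 3: a1 a2 a3 b34 a5
Rows 1 and 3 agree on A; apply A→D and equate their D entries.
Rows 1 and 2 agree on B; apply B→D, E and equate their D, E entries.
Rows 1 and 2 agree on B, C, D; apply B, C, D→A and equate their A entries.
Row 1 is now all distinguished symbols — the join is lossless.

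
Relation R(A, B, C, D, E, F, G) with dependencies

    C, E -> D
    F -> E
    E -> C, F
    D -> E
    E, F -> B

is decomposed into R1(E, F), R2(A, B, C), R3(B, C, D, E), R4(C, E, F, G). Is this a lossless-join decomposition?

Chase test. Columns are A, B, C, D, E, F, G; row i has aⱼ where attribute j ∈ Ri, else bᵢⱼ.
Initial tableau (one row per fragment):
  row 1: b11 b12 b13 b14 a5 a6 b17
  row 2: a1 a2 a3 b24 b25 b26 b27
  row 3: b31 a2 a3 a4 a5 b36 b37
  row 4: b41 b42 a3 b44 a5 a6 a7
Rows 3 and 4 agree on C, E; apply C, E→D and equate their D entries.
Rows 1 and 3 agree on E; apply E→C, F and equate their C, F entries.
Rows 1 and 3 agree on E, F; apply E, F→B and equate their B entries.
Rows 1 and 4 agree on E, F; apply E, F→B and equate their B entries.
Rows 1 and 3 agree on C, E; apply C, E→D and equate their D entries.
No row becomes fully distinguished — the join is lossy.

No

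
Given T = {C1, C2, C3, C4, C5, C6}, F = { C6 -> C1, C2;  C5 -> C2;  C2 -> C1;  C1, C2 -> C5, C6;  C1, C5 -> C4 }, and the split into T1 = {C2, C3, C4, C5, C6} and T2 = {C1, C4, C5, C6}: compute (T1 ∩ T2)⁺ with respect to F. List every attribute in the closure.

T1 ∩ T2 = {C4, C5, C6}.
C6 → C1, C2 applies, adding C1, C2
Closure: {C1, C2, C4, C5, C6}.

C1, C2, C4, C5, C6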